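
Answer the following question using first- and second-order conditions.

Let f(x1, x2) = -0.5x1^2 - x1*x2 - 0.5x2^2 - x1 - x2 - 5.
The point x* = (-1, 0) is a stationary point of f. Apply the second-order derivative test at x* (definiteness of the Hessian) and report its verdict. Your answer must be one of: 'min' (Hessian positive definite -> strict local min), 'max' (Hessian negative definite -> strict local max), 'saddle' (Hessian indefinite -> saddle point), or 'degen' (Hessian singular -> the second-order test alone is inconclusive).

Compute the Hessian H = grad^2 f:
  H = [[-1, -1], [-1, -1]]
Verify stationarity: grad f(x*) = H x* + g = (0, 0).
Eigenvalues of H: -2, 0.
H has a zero eigenvalue (singular; negative semidefinite but not definite), so H is neither positive definite, negative definite, nor indefinite. The second-order test alone is inconclusive -> degen.
(Indeed, f is constant along the null direction of H through x*, so x* is not a strict local extremum.)

degen


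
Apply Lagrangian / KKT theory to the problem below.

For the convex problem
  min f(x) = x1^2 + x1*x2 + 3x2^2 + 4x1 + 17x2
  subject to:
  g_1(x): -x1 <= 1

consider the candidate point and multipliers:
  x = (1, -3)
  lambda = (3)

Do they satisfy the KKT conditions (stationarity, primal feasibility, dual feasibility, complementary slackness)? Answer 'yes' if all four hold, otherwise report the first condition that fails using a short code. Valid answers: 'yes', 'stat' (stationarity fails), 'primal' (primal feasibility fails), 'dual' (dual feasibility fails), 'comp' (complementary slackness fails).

Gradient of f: grad f(x) = Q x + c = (3, 0)
Constraint values g_i(x) = a_i^T x - b_i:
  g_1((1, -3)) = -2
Stationarity residual: grad f(x) + sum_i lambda_i a_i = (0, 0)
  -> stationarity OK
Primal feasibility (all g_i <= 0): OK
Dual feasibility (all lambda_i >= 0): OK
Complementary slackness (lambda_i * g_i(x) = 0 for all i): FAILS

Verdict: the first failing condition is complementary_slackness -> comp.

comp


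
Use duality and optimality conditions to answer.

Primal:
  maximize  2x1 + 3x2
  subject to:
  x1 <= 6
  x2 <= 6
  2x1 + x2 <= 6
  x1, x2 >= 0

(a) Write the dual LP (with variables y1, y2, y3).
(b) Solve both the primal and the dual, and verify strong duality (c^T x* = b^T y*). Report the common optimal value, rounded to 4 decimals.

The standard primal-dual pair for 'max c^T x s.t. A x <= b, x >= 0' is:
  Dual:  min b^T y  s.t.  A^T y >= c,  y >= 0.

So the dual LP is:
  minimize  6y1 + 6y2 + 6y3
  subject to:
    y1 + 2y3 >= 2
    y2 + y3 >= 3
    y1, y2, y3 >= 0

Solving the primal: x* = (0, 6).
  primal value c^T x* = 18.
Solving the dual: y* = (0, 2, 1).
  dual value b^T y* = 18.
Strong duality: c^T x* = b^T y*. Confirmed.

18


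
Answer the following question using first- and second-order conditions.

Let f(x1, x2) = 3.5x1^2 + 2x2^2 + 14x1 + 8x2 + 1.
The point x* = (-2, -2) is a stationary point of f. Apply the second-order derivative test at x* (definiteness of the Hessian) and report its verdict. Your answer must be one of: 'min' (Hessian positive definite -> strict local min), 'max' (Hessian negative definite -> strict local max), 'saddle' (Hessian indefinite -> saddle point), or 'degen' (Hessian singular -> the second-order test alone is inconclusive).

Compute the Hessian H = grad^2 f:
  H = [[7, 0], [0, 4]]
Verify stationarity: grad f(x*) = H x* + g = (0, 0).
Eigenvalues of H: 4, 7.
Both eigenvalues > 0, so H is positive definite -> x* is a strict local min.

min


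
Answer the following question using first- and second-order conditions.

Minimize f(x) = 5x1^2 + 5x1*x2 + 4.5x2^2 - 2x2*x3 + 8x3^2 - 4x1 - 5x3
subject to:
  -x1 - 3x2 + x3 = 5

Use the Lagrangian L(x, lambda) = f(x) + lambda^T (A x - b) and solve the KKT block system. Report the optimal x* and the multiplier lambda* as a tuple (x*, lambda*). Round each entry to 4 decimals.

Form the Lagrangian:
  L(x, lambda) = (1/2) x^T Q x + c^T x + lambda^T (A x - b)
Stationarity (grad_x L = 0): Q x + c + A^T lambda = 0.
Primal feasibility: A x = b.

This gives the KKT block system:
  [ Q   A^T ] [ x     ]   [-c ]
  [ A    0  ] [ lambda ] = [ b ]

Solving the linear system:
  x*      = (0.8958, -1.8488, 0.3493)
  lambda* = (-4.2864)
  f(x*)   = 8.0512

x* = (0.8958, -1.8488, 0.3493), lambda* = (-4.2864)


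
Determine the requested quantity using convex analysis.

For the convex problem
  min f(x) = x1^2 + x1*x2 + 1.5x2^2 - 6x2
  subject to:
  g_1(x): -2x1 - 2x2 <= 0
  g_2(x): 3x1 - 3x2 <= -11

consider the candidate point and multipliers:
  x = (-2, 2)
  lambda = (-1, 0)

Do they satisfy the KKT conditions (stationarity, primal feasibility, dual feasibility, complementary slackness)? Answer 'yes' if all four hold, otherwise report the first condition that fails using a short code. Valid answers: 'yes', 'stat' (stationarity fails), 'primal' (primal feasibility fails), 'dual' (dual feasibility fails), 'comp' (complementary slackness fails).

Gradient of f: grad f(x) = Q x + c = (-2, -2)
Constraint values g_i(x) = a_i^T x - b_i:
  g_1((-2, 2)) = 0
  g_2((-2, 2)) = -1
Stationarity residual: grad f(x) + sum_i lambda_i a_i = (0, 0)
  -> stationarity OK
Primal feasibility (all g_i <= 0): OK
Dual feasibility (all lambda_i >= 0): FAILS
Complementary slackness (lambda_i * g_i(x) = 0 for all i): OK

Verdict: the first failing condition is dual_feasibility -> dual.

dual


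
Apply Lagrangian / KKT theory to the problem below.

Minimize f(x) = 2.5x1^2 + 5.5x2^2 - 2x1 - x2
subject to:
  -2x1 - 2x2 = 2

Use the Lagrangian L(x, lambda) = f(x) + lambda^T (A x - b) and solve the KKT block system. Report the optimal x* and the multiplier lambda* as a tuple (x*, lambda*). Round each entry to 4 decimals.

Form the Lagrangian:
  L(x, lambda) = (1/2) x^T Q x + c^T x + lambda^T (A x - b)
Stationarity (grad_x L = 0): Q x + c + A^T lambda = 0.
Primal feasibility: A x = b.

This gives the KKT block system:
  [ Q   A^T ] [ x     ]   [-c ]
  [ A    0  ] [ lambda ] = [ b ]

Solving the linear system:
  x*      = (-0.625, -0.375)
  lambda* = (-2.5625)
  f(x*)   = 3.375

x* = (-0.625, -0.375), lambda* = (-2.5625)


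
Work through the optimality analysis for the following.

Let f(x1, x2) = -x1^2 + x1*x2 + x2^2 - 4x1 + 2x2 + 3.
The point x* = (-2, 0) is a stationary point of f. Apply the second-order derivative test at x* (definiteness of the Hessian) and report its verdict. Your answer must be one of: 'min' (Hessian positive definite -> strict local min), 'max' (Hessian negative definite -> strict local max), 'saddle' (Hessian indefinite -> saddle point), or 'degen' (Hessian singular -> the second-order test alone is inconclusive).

Compute the Hessian H = grad^2 f:
  H = [[-2, 1], [1, 2]]
Verify stationarity: grad f(x*) = H x* + g = (0, 0).
Eigenvalues of H: -2.2361, 2.2361.
Eigenvalues have mixed signs, so H is indefinite -> x* is a saddle point.

saddle


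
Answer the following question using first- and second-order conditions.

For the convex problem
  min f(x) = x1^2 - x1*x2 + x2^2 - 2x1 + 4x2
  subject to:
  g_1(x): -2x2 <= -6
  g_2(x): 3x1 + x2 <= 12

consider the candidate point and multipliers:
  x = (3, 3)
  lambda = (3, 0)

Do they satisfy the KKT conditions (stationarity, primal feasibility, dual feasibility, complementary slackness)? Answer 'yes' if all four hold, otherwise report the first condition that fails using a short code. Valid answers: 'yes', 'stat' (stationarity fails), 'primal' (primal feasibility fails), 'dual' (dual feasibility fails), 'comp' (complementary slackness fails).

Gradient of f: grad f(x) = Q x + c = (1, 7)
Constraint values g_i(x) = a_i^T x - b_i:
  g_1((3, 3)) = 0
  g_2((3, 3)) = 0
Stationarity residual: grad f(x) + sum_i lambda_i a_i = (1, 1)
  -> stationarity FAILS
Primal feasibility (all g_i <= 0): OK
Dual feasibility (all lambda_i >= 0): OK
Complementary slackness (lambda_i * g_i(x) = 0 for all i): OK

Verdict: the first failing condition is stationarity -> stat.

stat


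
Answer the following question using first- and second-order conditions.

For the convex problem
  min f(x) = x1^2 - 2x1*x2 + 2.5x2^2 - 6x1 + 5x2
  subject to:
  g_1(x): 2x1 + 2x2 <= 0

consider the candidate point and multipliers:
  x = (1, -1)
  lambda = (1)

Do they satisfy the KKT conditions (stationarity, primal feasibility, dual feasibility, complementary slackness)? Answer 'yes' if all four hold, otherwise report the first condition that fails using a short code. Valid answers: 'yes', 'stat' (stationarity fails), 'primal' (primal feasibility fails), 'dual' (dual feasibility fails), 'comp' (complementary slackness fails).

Gradient of f: grad f(x) = Q x + c = (-2, -2)
Constraint values g_i(x) = a_i^T x - b_i:
  g_1((1, -1)) = 0
Stationarity residual: grad f(x) + sum_i lambda_i a_i = (0, 0)
  -> stationarity OK
Primal feasibility (all g_i <= 0): OK
Dual feasibility (all lambda_i >= 0): OK
Complementary slackness (lambda_i * g_i(x) = 0 for all i): OK

Verdict: yes, KKT holds.

yes


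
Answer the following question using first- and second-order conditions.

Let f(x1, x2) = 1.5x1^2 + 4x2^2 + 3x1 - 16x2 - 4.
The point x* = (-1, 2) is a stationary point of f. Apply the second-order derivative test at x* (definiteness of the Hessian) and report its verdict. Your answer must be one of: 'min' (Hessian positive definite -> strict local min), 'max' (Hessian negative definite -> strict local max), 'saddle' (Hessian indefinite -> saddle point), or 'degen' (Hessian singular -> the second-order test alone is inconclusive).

Compute the Hessian H = grad^2 f:
  H = [[3, 0], [0, 8]]
Verify stationarity: grad f(x*) = H x* + g = (0, 0).
Eigenvalues of H: 3, 8.
Both eigenvalues > 0, so H is positive definite -> x* is a strict local min.

min


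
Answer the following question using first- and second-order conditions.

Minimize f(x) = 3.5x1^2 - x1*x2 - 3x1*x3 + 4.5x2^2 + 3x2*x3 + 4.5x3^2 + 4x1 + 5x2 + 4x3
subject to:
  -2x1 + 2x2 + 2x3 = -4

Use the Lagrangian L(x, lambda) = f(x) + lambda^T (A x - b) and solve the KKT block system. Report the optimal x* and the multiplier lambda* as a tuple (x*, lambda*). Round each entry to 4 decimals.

Form the Lagrangian:
  L(x, lambda) = (1/2) x^T Q x + c^T x + lambda^T (A x - b)
Stationarity (grad_x L = 0): Q x + c + A^T lambda = 0.
Primal feasibility: A x = b.

This gives the KKT block system:
  [ Q   A^T ] [ x     ]   [-c ]
  [ A    0  ] [ lambda ] = [ b ]

Solving the linear system:
  x*      = (-0.0385, -1.0962, -0.9423)
  lambda* = (3.8269)
  f(x*)   = 2.9519

x* = (-0.0385, -1.0962, -0.9423), lambda* = (3.8269)


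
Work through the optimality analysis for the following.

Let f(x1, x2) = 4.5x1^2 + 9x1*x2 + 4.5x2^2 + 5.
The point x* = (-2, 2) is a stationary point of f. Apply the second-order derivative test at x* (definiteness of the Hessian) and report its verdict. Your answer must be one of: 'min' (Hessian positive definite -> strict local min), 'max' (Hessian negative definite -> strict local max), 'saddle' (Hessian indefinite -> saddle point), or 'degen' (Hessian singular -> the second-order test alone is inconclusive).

Compute the Hessian H = grad^2 f:
  H = [[9, 9], [9, 9]]
Verify stationarity: grad f(x*) = H x* + g = (0, 0).
Eigenvalues of H: 0, 18.
H has a zero eigenvalue (singular; positive semidefinite but not definite), so H is neither positive definite, negative definite, nor indefinite. The second-order test alone is inconclusive -> degen.
(Indeed, f is constant along the null direction of H through x*, so x* is not a strict local extremum.)

degen


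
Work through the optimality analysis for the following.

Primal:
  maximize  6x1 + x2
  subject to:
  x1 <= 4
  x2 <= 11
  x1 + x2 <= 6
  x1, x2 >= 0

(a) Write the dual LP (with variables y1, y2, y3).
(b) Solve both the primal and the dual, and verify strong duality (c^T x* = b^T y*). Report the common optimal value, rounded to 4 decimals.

The standard primal-dual pair for 'max c^T x s.t. A x <= b, x >= 0' is:
  Dual:  min b^T y  s.t.  A^T y >= c,  y >= 0.

So the dual LP is:
  minimize  4y1 + 11y2 + 6y3
  subject to:
    y1 + y3 >= 6
    y2 + y3 >= 1
    y1, y2, y3 >= 0

Solving the primal: x* = (4, 2).
  primal value c^T x* = 26.
Solving the dual: y* = (5, 0, 1).
  dual value b^T y* = 26.
Strong duality: c^T x* = b^T y*. Confirmed.

26


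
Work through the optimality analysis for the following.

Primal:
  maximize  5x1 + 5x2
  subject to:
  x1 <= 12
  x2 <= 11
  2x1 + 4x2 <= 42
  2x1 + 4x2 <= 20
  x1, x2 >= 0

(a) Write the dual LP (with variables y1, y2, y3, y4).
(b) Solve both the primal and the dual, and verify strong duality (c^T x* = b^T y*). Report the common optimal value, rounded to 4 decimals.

The standard primal-dual pair for 'max c^T x s.t. A x <= b, x >= 0' is:
  Dual:  min b^T y  s.t.  A^T y >= c,  y >= 0.

So the dual LP is:
  minimize  12y1 + 11y2 + 42y3 + 20y4
  subject to:
    y1 + 2y3 + 2y4 >= 5
    y2 + 4y3 + 4y4 >= 5
    y1, y2, y3, y4 >= 0

Solving the primal: x* = (10, 0).
  primal value c^T x* = 50.
Solving the dual: y* = (0, 0, 0, 2.5).
  dual value b^T y* = 50.
Strong duality: c^T x* = b^T y*. Confirmed.

50


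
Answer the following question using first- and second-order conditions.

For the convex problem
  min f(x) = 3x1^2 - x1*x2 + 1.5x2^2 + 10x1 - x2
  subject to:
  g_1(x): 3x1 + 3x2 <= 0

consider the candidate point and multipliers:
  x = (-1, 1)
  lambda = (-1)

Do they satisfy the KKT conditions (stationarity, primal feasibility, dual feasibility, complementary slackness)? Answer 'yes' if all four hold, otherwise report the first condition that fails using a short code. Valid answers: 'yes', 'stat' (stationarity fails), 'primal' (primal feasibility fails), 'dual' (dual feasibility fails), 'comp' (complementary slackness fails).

Gradient of f: grad f(x) = Q x + c = (3, 3)
Constraint values g_i(x) = a_i^T x - b_i:
  g_1((-1, 1)) = 0
Stationarity residual: grad f(x) + sum_i lambda_i a_i = (0, 0)
  -> stationarity OK
Primal feasibility (all g_i <= 0): OK
Dual feasibility (all lambda_i >= 0): FAILS
Complementary slackness (lambda_i * g_i(x) = 0 for all i): OK

Verdict: the first failing condition is dual_feasibility -> dual.

dual


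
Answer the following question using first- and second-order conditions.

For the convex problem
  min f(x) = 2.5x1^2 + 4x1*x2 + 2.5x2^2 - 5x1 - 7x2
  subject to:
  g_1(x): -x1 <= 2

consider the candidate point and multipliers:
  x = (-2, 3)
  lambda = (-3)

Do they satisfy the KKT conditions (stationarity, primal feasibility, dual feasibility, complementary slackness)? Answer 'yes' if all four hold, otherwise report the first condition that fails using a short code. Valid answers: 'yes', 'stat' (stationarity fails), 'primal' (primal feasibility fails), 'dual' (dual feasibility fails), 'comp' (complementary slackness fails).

Gradient of f: grad f(x) = Q x + c = (-3, 0)
Constraint values g_i(x) = a_i^T x - b_i:
  g_1((-2, 3)) = 0
Stationarity residual: grad f(x) + sum_i lambda_i a_i = (0, 0)
  -> stationarity OK
Primal feasibility (all g_i <= 0): OK
Dual feasibility (all lambda_i >= 0): FAILS
Complementary slackness (lambda_i * g_i(x) = 0 for all i): OK

Verdict: the first failing condition is dual_feasibility -> dual.

dual


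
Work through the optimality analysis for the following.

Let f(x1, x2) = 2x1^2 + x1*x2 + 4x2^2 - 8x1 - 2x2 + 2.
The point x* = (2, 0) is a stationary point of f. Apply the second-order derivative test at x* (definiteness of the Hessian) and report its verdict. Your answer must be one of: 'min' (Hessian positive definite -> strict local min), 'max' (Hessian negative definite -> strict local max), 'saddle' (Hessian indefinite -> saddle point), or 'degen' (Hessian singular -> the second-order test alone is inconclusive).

Compute the Hessian H = grad^2 f:
  H = [[4, 1], [1, 8]]
Verify stationarity: grad f(x*) = H x* + g = (0, 0).
Eigenvalues of H: 3.7639, 8.2361.
Both eigenvalues > 0, so H is positive definite -> x* is a strict local min.

min


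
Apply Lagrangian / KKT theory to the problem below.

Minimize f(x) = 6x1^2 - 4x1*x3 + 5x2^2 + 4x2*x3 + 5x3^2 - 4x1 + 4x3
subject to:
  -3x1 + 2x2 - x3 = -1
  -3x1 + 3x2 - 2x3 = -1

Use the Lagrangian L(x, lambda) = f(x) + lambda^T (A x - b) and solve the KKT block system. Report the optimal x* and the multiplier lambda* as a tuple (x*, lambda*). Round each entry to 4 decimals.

Form the Lagrangian:
  L(x, lambda) = (1/2) x^T Q x + c^T x + lambda^T (A x - b)
Stationarity (grad_x L = 0): Q x + c + A^T lambda = 0.
Primal feasibility: A x = b.

This gives the KKT block system:
  [ Q   A^T ] [ x     ]   [-c ]
  [ A    0  ] [ lambda ] = [ b ]

Solving the linear system:
  x*      = (0.3, -0.1, -0.1)
  lambda* = (-1.4, 1.4)
  f(x*)   = -0.8

x* = (0.3, -0.1, -0.1), lambda* = (-1.4, 1.4)


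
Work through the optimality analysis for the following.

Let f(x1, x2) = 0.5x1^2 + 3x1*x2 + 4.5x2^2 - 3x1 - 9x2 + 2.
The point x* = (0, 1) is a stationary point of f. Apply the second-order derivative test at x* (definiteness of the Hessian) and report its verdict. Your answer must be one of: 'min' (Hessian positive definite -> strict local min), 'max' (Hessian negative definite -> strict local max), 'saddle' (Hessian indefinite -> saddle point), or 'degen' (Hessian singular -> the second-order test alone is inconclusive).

Compute the Hessian H = grad^2 f:
  H = [[1, 3], [3, 9]]
Verify stationarity: grad f(x*) = H x* + g = (0, 0).
Eigenvalues of H: 0, 10.
H has a zero eigenvalue (singular; positive semidefinite but not definite), so H is neither positive definite, negative definite, nor indefinite. The second-order test alone is inconclusive -> degen.
(Indeed, f is constant along the null direction of H through x*, so x* is not a strict local extremum.)

degen


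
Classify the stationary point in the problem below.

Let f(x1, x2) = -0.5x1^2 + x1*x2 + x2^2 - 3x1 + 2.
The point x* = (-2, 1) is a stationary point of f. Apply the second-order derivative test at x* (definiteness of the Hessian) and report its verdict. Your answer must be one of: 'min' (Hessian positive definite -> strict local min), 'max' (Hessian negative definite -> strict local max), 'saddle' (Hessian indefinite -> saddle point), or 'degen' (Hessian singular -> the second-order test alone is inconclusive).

Compute the Hessian H = grad^2 f:
  H = [[-1, 1], [1, 2]]
Verify stationarity: grad f(x*) = H x* + g = (0, 0).
Eigenvalues of H: -1.3028, 2.3028.
Eigenvalues have mixed signs, so H is indefinite -> x* is a saddle point.

saddle


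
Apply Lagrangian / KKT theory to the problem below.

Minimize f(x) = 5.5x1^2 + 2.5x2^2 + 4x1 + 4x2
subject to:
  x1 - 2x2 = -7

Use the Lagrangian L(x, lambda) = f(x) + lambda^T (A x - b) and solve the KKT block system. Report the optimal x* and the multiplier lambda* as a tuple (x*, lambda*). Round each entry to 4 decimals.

Form the Lagrangian:
  L(x, lambda) = (1/2) x^T Q x + c^T x + lambda^T (A x - b)
Stationarity (grad_x L = 0): Q x + c + A^T lambda = 0.
Primal feasibility: A x = b.

This gives the KKT block system:
  [ Q   A^T ] [ x     ]   [-c ]
  [ A    0  ] [ lambda ] = [ b ]

Solving the linear system:
  x*      = (-1.2041, 2.898)
  lambda* = (9.2449)
  f(x*)   = 35.7449

x* = (-1.2041, 2.898), lambda* = (9.2449)


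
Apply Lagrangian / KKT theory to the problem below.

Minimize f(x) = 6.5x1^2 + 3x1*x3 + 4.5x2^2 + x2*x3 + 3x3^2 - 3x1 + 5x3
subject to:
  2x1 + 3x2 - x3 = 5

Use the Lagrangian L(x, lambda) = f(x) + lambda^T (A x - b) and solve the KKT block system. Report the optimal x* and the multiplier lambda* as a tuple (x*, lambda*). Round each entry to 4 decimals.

Form the Lagrangian:
  L(x, lambda) = (1/2) x^T Q x + c^T x + lambda^T (A x - b)
Stationarity (grad_x L = 0): Q x + c + A^T lambda = 0.
Primal feasibility: A x = b.

This gives the KKT block system:
  [ Q   A^T ] [ x     ]   [-c ]
  [ A    0  ] [ lambda ] = [ b ]

Solving the linear system:
  x*      = (0.7952, 0.6177, -1.5563)
  lambda* = (-1.3345)
  f(x*)   = -1.7474

x* = (0.7952, 0.6177, -1.5563), lambda* = (-1.3345)


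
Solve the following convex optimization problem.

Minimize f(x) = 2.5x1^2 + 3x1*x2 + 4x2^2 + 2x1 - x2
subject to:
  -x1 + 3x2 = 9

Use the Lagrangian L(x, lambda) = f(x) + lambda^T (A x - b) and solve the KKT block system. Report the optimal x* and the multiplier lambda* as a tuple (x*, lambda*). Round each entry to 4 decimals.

Form the Lagrangian:
  L(x, lambda) = (1/2) x^T Q x + c^T x + lambda^T (A x - b)
Stationarity (grad_x L = 0): Q x + c + A^T lambda = 0.
Primal feasibility: A x = b.

This gives the KKT block system:
  [ Q   A^T ] [ x     ]   [-c ]
  [ A    0  ] [ lambda ] = [ b ]

Solving the linear system:
  x*      = (-2.3662, 2.2113)
  lambda* = (-3.1972)
  f(x*)   = 10.9155

x* = (-2.3662, 2.2113), lambda* = (-3.1972)


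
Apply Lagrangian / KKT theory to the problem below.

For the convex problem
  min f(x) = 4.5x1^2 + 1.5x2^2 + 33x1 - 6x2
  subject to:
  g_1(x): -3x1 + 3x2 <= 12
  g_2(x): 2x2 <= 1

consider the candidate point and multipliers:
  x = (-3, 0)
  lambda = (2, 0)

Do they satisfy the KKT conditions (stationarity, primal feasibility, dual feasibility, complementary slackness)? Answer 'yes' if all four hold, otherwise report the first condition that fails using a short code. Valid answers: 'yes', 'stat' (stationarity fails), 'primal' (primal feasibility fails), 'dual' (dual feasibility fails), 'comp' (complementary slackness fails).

Gradient of f: grad f(x) = Q x + c = (6, -6)
Constraint values g_i(x) = a_i^T x - b_i:
  g_1((-3, 0)) = -3
  g_2((-3, 0)) = -1
Stationarity residual: grad f(x) + sum_i lambda_i a_i = (0, 0)
  -> stationarity OK
Primal feasibility (all g_i <= 0): OK
Dual feasibility (all lambda_i >= 0): OK
Complementary slackness (lambda_i * g_i(x) = 0 for all i): FAILS

Verdict: the first failing condition is complementary_slackness -> comp.

comp


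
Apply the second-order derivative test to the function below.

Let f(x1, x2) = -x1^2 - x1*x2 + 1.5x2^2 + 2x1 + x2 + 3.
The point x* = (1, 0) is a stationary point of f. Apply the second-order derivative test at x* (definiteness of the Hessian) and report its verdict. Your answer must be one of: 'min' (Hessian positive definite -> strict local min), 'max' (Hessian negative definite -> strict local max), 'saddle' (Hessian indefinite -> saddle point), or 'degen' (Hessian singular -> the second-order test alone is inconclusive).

Compute the Hessian H = grad^2 f:
  H = [[-2, -1], [-1, 3]]
Verify stationarity: grad f(x*) = H x* + g = (0, 0).
Eigenvalues of H: -2.1926, 3.1926.
Eigenvalues have mixed signs, so H is indefinite -> x* is a saddle point.

saddle


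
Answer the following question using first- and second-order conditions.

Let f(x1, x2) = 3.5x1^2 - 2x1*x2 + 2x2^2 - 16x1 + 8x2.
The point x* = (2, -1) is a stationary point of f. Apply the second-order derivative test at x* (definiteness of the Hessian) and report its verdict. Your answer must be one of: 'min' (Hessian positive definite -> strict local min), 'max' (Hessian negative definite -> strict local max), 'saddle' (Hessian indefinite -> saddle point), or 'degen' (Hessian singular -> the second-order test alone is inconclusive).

Compute the Hessian H = grad^2 f:
  H = [[7, -2], [-2, 4]]
Verify stationarity: grad f(x*) = H x* + g = (0, 0).
Eigenvalues of H: 3, 8.
Both eigenvalues > 0, so H is positive definite -> x* is a strict local min.

min


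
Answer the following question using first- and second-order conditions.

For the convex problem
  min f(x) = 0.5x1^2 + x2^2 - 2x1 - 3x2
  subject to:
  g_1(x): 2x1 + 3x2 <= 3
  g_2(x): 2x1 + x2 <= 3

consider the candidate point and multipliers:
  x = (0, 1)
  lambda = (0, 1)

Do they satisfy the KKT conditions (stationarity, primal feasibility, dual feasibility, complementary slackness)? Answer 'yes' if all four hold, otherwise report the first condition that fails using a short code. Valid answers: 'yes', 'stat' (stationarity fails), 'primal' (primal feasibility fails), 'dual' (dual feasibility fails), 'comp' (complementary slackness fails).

Gradient of f: grad f(x) = Q x + c = (-2, -1)
Constraint values g_i(x) = a_i^T x - b_i:
  g_1((0, 1)) = 0
  g_2((0, 1)) = -2
Stationarity residual: grad f(x) + sum_i lambda_i a_i = (0, 0)
  -> stationarity OK
Primal feasibility (all g_i <= 0): OK
Dual feasibility (all lambda_i >= 0): OK
Complementary slackness (lambda_i * g_i(x) = 0 for all i): FAILS

Verdict: the first failing condition is complementary_slackness -> comp.

comp


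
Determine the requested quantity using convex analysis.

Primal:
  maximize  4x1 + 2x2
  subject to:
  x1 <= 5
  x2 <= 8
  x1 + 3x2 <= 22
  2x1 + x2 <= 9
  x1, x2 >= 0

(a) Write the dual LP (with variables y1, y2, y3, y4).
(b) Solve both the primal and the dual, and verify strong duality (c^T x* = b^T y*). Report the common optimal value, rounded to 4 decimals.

The standard primal-dual pair for 'max c^T x s.t. A x <= b, x >= 0' is:
  Dual:  min b^T y  s.t.  A^T y >= c,  y >= 0.

So the dual LP is:
  minimize  5y1 + 8y2 + 22y3 + 9y4
  subject to:
    y1 + y3 + 2y4 >= 4
    y2 + 3y3 + y4 >= 2
    y1, y2, y3, y4 >= 0

Solving the primal: x* = (1, 7).
  primal value c^T x* = 18.
Solving the dual: y* = (0, 0, 0, 2).
  dual value b^T y* = 18.
Strong duality: c^T x* = b^T y*. Confirmed.

18


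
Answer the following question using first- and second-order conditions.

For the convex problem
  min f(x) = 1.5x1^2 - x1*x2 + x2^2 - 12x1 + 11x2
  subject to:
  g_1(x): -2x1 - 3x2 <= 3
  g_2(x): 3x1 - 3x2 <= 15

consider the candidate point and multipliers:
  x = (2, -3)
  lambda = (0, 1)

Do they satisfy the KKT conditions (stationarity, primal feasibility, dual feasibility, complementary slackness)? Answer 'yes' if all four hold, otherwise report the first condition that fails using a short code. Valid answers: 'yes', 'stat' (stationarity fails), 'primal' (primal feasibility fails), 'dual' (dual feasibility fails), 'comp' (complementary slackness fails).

Gradient of f: grad f(x) = Q x + c = (-3, 3)
Constraint values g_i(x) = a_i^T x - b_i:
  g_1((2, -3)) = 2
  g_2((2, -3)) = 0
Stationarity residual: grad f(x) + sum_i lambda_i a_i = (0, 0)
  -> stationarity OK
Primal feasibility (all g_i <= 0): FAILS
Dual feasibility (all lambda_i >= 0): OK
Complementary slackness (lambda_i * g_i(x) = 0 for all i): OK

Verdict: the first failing condition is primal_feasibility -> primal.

primal


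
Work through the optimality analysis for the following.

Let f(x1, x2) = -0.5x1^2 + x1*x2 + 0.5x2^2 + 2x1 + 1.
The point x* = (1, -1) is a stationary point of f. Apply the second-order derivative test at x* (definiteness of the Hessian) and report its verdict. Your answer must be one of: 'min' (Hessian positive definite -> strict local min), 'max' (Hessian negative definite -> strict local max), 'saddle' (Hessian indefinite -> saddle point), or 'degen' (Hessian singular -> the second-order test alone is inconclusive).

Compute the Hessian H = grad^2 f:
  H = [[-1, 1], [1, 1]]
Verify stationarity: grad f(x*) = H x* + g = (0, 0).
Eigenvalues of H: -1.4142, 1.4142.
Eigenvalues have mixed signs, so H is indefinite -> x* is a saddle point.

saddle


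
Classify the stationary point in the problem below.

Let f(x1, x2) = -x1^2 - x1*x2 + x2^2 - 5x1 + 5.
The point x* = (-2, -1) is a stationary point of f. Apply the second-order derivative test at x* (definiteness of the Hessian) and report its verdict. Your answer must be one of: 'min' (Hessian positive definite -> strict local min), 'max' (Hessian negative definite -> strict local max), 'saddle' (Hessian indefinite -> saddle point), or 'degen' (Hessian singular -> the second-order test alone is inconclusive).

Compute the Hessian H = grad^2 f:
  H = [[-2, -1], [-1, 2]]
Verify stationarity: grad f(x*) = H x* + g = (0, 0).
Eigenvalues of H: -2.2361, 2.2361.
Eigenvalues have mixed signs, so H is indefinite -> x* is a saddle point.

saddle


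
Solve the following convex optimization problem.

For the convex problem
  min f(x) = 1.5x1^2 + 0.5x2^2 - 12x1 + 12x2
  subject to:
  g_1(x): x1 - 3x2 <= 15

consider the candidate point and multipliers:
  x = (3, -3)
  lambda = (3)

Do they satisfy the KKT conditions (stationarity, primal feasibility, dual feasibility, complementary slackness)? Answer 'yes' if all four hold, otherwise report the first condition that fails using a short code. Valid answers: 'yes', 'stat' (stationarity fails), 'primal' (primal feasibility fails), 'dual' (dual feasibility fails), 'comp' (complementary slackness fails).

Gradient of f: grad f(x) = Q x + c = (-3, 9)
Constraint values g_i(x) = a_i^T x - b_i:
  g_1((3, -3)) = -3
Stationarity residual: grad f(x) + sum_i lambda_i a_i = (0, 0)
  -> stationarity OK
Primal feasibility (all g_i <= 0): OK
Dual feasibility (all lambda_i >= 0): OK
Complementary slackness (lambda_i * g_i(x) = 0 for all i): FAILS

Verdict: the first failing condition is complementary_slackness -> comp.

comp


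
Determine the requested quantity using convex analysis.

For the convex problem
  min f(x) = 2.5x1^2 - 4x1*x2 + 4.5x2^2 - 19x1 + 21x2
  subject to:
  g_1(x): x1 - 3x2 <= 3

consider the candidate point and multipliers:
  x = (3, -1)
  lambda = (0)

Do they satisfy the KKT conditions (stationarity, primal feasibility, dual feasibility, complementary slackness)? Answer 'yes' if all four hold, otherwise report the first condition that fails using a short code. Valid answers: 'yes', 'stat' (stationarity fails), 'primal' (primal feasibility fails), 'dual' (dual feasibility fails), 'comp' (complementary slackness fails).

Gradient of f: grad f(x) = Q x + c = (0, 0)
Constraint values g_i(x) = a_i^T x - b_i:
  g_1((3, -1)) = 3
Stationarity residual: grad f(x) + sum_i lambda_i a_i = (0, 0)
  -> stationarity OK
Primal feasibility (all g_i <= 0): FAILS
Dual feasibility (all lambda_i >= 0): OK
Complementary slackness (lambda_i * g_i(x) = 0 for all i): OK

Verdict: the first failing condition is primal_feasibility -> primal.

primal


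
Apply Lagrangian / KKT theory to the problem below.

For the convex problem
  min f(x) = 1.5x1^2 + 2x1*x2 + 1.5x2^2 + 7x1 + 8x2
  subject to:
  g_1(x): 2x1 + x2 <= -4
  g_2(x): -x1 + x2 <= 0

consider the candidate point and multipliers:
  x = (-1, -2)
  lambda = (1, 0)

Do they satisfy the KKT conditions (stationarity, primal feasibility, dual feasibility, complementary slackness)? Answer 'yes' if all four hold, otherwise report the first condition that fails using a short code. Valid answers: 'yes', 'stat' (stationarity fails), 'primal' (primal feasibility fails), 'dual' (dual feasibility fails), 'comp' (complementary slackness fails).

Gradient of f: grad f(x) = Q x + c = (0, 0)
Constraint values g_i(x) = a_i^T x - b_i:
  g_1((-1, -2)) = 0
  g_2((-1, -2)) = -1
Stationarity residual: grad f(x) + sum_i lambda_i a_i = (2, 1)
  -> stationarity FAILS
Primal feasibility (all g_i <= 0): OK
Dual feasibility (all lambda_i >= 0): OK
Complementary slackness (lambda_i * g_i(x) = 0 for all i): OK

Verdict: the first failing condition is stationarity -> stat.

stat


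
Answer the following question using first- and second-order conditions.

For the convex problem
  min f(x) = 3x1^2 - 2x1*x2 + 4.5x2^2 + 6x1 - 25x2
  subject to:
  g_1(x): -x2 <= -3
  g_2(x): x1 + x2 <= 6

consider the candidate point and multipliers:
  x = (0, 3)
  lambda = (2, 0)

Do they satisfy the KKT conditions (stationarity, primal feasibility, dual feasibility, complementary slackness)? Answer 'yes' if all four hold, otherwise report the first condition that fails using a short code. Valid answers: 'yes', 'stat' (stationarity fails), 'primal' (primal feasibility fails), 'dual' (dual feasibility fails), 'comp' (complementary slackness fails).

Gradient of f: grad f(x) = Q x + c = (0, 2)
Constraint values g_i(x) = a_i^T x - b_i:
  g_1((0, 3)) = 0
  g_2((0, 3)) = -3
Stationarity residual: grad f(x) + sum_i lambda_i a_i = (0, 0)
  -> stationarity OK
Primal feasibility (all g_i <= 0): OK
Dual feasibility (all lambda_i >= 0): OK
Complementary slackness (lambda_i * g_i(x) = 0 for all i): OK

Verdict: yes, KKT holds.

yes


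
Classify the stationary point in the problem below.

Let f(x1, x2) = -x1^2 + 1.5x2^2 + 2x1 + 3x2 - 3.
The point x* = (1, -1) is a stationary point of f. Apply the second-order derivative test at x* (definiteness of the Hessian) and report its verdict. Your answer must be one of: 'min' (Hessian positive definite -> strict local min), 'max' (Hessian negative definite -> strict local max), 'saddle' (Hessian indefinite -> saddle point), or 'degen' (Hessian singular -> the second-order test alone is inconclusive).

Compute the Hessian H = grad^2 f:
  H = [[-2, 0], [0, 3]]
Verify stationarity: grad f(x*) = H x* + g = (0, 0).
Eigenvalues of H: -2, 3.
Eigenvalues have mixed signs, so H is indefinite -> x* is a saddle point.

saddle


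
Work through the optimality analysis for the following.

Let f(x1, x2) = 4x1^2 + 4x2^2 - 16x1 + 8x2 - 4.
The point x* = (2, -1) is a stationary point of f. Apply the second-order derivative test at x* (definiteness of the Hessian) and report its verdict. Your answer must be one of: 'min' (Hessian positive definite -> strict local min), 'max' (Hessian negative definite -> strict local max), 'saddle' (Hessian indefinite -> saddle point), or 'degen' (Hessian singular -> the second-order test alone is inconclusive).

Compute the Hessian H = grad^2 f:
  H = [[8, 0], [0, 8]]
Verify stationarity: grad f(x*) = H x* + g = (0, 0).
Eigenvalues of H: 8, 8.
Both eigenvalues > 0, so H is positive definite -> x* is a strict local min.

min


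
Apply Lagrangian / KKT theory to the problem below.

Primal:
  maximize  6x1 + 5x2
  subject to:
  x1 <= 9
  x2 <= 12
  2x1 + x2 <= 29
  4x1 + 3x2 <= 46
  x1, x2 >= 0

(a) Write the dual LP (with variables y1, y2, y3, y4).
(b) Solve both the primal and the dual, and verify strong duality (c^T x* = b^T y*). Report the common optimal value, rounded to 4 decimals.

The standard primal-dual pair for 'max c^T x s.t. A x <= b, x >= 0' is:
  Dual:  min b^T y  s.t.  A^T y >= c,  y >= 0.

So the dual LP is:
  minimize  9y1 + 12y2 + 29y3 + 46y4
  subject to:
    y1 + 2y3 + 4y4 >= 6
    y2 + y3 + 3y4 >= 5
    y1, y2, y3, y4 >= 0

Solving the primal: x* = (2.5, 12).
  primal value c^T x* = 75.
Solving the dual: y* = (0, 0.5, 0, 1.5).
  dual value b^T y* = 75.
Strong duality: c^T x* = b^T y*. Confirmed.

75


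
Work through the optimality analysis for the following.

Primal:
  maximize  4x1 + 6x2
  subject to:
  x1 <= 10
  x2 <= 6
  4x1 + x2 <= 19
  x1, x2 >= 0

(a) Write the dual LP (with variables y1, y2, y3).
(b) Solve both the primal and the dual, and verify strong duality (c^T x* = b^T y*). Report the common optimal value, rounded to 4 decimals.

The standard primal-dual pair for 'max c^T x s.t. A x <= b, x >= 0' is:
  Dual:  min b^T y  s.t.  A^T y >= c,  y >= 0.

So the dual LP is:
  minimize  10y1 + 6y2 + 19y3
  subject to:
    y1 + 4y3 >= 4
    y2 + y3 >= 6
    y1, y2, y3 >= 0

Solving the primal: x* = (3.25, 6).
  primal value c^T x* = 49.
Solving the dual: y* = (0, 5, 1).
  dual value b^T y* = 49.
Strong duality: c^T x* = b^T y*. Confirmed.

49


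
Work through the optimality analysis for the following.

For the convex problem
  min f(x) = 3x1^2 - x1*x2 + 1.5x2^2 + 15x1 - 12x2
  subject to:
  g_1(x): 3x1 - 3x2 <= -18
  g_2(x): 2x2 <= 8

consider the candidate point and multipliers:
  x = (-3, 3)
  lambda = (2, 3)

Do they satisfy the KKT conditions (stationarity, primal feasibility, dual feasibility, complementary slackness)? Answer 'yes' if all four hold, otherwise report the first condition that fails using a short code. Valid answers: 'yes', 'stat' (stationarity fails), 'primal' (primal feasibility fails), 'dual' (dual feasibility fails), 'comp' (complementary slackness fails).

Gradient of f: grad f(x) = Q x + c = (-6, 0)
Constraint values g_i(x) = a_i^T x - b_i:
  g_1((-3, 3)) = 0
  g_2((-3, 3)) = -2
Stationarity residual: grad f(x) + sum_i lambda_i a_i = (0, 0)
  -> stationarity OK
Primal feasibility (all g_i <= 0): OK
Dual feasibility (all lambda_i >= 0): OK
Complementary slackness (lambda_i * g_i(x) = 0 for all i): FAILS

Verdict: the first failing condition is complementary_slackness -> comp.

comp


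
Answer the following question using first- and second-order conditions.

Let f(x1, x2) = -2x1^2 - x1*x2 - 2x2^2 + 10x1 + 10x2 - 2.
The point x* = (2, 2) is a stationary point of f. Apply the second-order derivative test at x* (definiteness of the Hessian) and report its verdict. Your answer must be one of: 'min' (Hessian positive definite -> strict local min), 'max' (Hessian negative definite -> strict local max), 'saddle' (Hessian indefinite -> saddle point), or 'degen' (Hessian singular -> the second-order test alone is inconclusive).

Compute the Hessian H = grad^2 f:
  H = [[-4, -1], [-1, -4]]
Verify stationarity: grad f(x*) = H x* + g = (0, 0).
Eigenvalues of H: -5, -3.
Both eigenvalues < 0, so H is negative definite -> x* is a strict local max.

max


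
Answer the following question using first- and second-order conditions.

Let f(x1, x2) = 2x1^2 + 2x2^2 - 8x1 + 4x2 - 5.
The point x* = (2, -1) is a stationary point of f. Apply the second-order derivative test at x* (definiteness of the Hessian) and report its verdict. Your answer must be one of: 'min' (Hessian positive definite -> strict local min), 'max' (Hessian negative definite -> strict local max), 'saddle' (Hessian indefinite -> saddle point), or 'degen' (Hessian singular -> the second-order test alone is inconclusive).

Compute the Hessian H = grad^2 f:
  H = [[4, 0], [0, 4]]
Verify stationarity: grad f(x*) = H x* + g = (0, 0).
Eigenvalues of H: 4, 4.
Both eigenvalues > 0, so H is positive definite -> x* is a strict local min.

min


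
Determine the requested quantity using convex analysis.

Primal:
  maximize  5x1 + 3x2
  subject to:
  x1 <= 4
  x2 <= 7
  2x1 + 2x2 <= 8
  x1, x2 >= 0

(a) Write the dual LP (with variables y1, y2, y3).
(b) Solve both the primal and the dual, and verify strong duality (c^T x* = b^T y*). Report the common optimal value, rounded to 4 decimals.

The standard primal-dual pair for 'max c^T x s.t. A x <= b, x >= 0' is:
  Dual:  min b^T y  s.t.  A^T y >= c,  y >= 0.

So the dual LP is:
  minimize  4y1 + 7y2 + 8y3
  subject to:
    y1 + 2y3 >= 5
    y2 + 2y3 >= 3
    y1, y2, y3 >= 0

Solving the primal: x* = (4, 0).
  primal value c^T x* = 20.
Solving the dual: y* = (2, 0, 1.5).
  dual value b^T y* = 20.
Strong duality: c^T x* = b^T y*. Confirmed.

20


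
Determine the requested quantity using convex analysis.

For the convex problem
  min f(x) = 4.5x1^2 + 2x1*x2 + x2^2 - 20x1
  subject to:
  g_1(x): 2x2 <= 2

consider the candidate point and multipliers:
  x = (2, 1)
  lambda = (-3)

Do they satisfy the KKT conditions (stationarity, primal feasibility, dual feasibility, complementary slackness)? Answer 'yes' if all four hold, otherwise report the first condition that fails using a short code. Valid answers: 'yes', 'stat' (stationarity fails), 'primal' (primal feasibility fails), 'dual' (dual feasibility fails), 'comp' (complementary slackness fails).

Gradient of f: grad f(x) = Q x + c = (0, 6)
Constraint values g_i(x) = a_i^T x - b_i:
  g_1((2, 1)) = 0
Stationarity residual: grad f(x) + sum_i lambda_i a_i = (0, 0)
  -> stationarity OK
Primal feasibility (all g_i <= 0): OK
Dual feasibility (all lambda_i >= 0): FAILS
Complementary slackness (lambda_i * g_i(x) = 0 for all i): OK

Verdict: the first failing condition is dual_feasibility -> dual.

dual


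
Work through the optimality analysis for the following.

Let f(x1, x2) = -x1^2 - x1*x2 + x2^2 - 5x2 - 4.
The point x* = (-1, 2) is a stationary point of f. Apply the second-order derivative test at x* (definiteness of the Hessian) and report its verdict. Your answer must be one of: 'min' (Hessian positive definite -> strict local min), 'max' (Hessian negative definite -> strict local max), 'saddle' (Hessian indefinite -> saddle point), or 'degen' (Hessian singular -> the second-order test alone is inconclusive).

Compute the Hessian H = grad^2 f:
  H = [[-2, -1], [-1, 2]]
Verify stationarity: grad f(x*) = H x* + g = (0, 0).
Eigenvalues of H: -2.2361, 2.2361.
Eigenvalues have mixed signs, so H is indefinite -> x* is a saddle point.

saddle


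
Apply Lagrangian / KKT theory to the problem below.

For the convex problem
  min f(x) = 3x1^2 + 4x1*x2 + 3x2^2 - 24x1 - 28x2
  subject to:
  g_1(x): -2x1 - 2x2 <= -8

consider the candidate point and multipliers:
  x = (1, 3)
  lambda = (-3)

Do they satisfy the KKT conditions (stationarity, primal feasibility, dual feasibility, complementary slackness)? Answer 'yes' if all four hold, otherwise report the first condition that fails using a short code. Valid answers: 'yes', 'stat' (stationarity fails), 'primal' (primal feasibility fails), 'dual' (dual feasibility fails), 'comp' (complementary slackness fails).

Gradient of f: grad f(x) = Q x + c = (-6, -6)
Constraint values g_i(x) = a_i^T x - b_i:
  g_1((1, 3)) = 0
Stationarity residual: grad f(x) + sum_i lambda_i a_i = (0, 0)
  -> stationarity OK
Primal feasibility (all g_i <= 0): OK
Dual feasibility (all lambda_i >= 0): FAILS
Complementary slackness (lambda_i * g_i(x) = 0 for all i): OK

Verdict: the first failing condition is dual_feasibility -> dual.

dual
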